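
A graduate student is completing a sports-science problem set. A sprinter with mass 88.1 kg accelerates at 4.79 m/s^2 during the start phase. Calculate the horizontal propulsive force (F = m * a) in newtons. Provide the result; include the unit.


F = m * a
= 88.1 * 4.79
= 422.0 N

422.0 N


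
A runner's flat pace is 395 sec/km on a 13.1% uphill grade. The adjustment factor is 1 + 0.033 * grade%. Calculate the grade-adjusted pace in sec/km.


Factor = 1 + 0.033 * 13.1 = 1.4323
Adjusted pace = 395 * 1.4323
= 565.76 sec/km

565.76 s/km


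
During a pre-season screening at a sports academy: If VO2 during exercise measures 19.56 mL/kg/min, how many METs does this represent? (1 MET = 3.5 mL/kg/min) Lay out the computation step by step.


METs = VO2 / 3.5 = 19.56 / 3.5 = 5.59

5.59 METs


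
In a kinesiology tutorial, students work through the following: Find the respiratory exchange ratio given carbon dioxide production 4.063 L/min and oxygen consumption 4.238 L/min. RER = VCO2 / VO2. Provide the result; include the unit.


VCO2 = 4.063 L/min
VO2 = 4.238 L/min
RER = 4.063 / 4.238 = 0.9587

0.9587


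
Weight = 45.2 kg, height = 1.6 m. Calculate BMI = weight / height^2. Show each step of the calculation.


height^2 = 1.6^2 = 2.56
BMI = 45.2 / 2.56 = 17.66 kg/m^2

17.66 kg/m^2


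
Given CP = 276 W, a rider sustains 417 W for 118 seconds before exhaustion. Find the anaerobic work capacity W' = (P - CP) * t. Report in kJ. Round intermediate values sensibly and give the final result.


Excess power = 417 - 276 = 141 W
Work above CP = 141 * 118 = 16638 J
W' = 16.638 kJ

16.638 kJ


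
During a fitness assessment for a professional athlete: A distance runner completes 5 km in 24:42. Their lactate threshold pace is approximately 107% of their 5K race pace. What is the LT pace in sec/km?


Convert to seconds: 24 min 42 s = 1482 s
Pace per km = 1482 / 5 = 296.4 s/km
LT pace = 296.4 * 1.07 = 317.15 s/km

317.15 s/km


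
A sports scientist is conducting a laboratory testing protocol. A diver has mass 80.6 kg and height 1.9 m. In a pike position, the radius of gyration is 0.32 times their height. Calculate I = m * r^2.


r = 0.32 * 1.9 = 0.608 m
I = m * r^2 = 80.6 * 0.369664 = 29.795 kg*m^2

29.795 kg*m^2


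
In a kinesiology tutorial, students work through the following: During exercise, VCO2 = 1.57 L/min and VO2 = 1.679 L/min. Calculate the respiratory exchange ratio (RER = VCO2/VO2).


RER = VCO2 / VO2
= 1.57 / 1.679
= 0.9351

0.9351


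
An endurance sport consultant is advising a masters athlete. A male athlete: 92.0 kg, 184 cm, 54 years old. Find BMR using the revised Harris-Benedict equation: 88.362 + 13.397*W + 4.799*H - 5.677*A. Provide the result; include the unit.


Intercept = 88.362
Weight contribution = 13.397 * 92.0 = 1232.524
Height contribution = 4.799 * 184 = 883.016
Age contribution = 5.677 * 54 = 306.558
BMR = 88.362 + 1232.524 + 883.016 - 306.558
= 1897.34 kcal/day

1897.34 kcal/day


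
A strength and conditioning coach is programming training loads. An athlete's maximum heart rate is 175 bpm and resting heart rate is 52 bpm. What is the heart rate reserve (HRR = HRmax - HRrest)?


HRR = HRmax - HRrest
= 175 - 52
= 123 bpm

123 bpm


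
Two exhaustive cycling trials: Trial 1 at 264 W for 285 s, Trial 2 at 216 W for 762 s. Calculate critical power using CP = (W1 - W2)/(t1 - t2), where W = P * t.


W1 = 264 * 285 = 75240 J
W2 = 216 * 762 = 164592 J
CP = (75240 - 164592) / (285 - 762)
= -89352 / -477
= 187.32 W

187.32 W


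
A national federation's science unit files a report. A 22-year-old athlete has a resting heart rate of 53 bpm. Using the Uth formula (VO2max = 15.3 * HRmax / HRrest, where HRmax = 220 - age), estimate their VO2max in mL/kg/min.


HRmax = 220 - 22 = 198 bpm
Ratio = HRmax / HRrest = 198 / 53 = 3.7358
VO2max = 15.3 * 3.7358 = 57.16 mL/kg/min

57.16 mL/kg/min


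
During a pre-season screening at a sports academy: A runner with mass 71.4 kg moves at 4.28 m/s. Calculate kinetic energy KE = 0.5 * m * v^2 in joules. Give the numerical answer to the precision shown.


v^2 = 4.28^2 = 18.3184
KE = 0.5 * 71.4 * 18.3184
= 653.97 J

653.97 J


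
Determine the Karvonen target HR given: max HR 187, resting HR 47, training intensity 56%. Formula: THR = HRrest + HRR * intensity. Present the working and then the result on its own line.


HRR = HRmax - HRrest = 187 - 47 = 140
THR = 47 + 140 * 0.56
= 125.4 bpm

125.4 bpm


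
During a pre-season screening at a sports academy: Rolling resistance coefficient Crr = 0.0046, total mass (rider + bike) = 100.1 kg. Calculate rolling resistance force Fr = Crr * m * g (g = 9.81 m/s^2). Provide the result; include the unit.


Fr = Crr * m * g
= 0.0046 * 100.1 * 9.81
= 4.517 N

4.517 N


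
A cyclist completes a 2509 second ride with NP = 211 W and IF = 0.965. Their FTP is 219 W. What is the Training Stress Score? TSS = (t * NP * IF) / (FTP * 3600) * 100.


t * NP * IF = 2509 * 211 * 0.965 = 510870.035
FTP * 3600 = 788400
TSS = (510870.035 / 788400) * 100 = 64.8

64.8 TSS


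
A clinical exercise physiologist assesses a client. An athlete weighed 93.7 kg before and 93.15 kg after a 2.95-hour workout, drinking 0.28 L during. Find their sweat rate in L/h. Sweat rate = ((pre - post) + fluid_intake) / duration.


Body mass change = 0.55 kg
Total sweat loss = 0.55 + 0.28 = 0.83 L
Rate = 0.83 / 2.95 = 0.281 L/h

0.281 L/h


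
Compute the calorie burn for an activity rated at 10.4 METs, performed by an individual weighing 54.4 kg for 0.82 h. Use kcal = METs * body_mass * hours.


Product of METs and mass = 10.4 * 54.4 = 565.76
Total kcal = 565.76 * 0.82 = 463.92 kcal

463.92 kcal


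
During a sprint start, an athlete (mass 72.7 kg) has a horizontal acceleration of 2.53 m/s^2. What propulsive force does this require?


Propulsive force = mass * acceleration
= 72.7 kg * 2.53 m/s^2
= 183.93 N

183.93 N


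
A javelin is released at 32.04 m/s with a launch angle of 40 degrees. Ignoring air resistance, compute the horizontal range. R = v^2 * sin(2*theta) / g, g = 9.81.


Launch speed squared = 1026.5616
sin(2 * 40 deg) = 0.984808
Range = 1026.5616 * 0.984808 / 9.81
= 103.055 m

103.055 m


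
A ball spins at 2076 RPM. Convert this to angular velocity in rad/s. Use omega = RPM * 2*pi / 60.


omega = 2076 * 2 * pi / 60
= 2076 * 6.28318531 / 60
= 13043.893 / 60
= 217.398 rad/s

217.398 rad/s


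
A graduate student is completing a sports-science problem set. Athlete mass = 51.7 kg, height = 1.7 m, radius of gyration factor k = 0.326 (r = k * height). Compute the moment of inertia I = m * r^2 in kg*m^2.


r = k * height = 0.326 * 1.7 = 0.5542 m
r^2 = 0.5542^2 = 0.307138
I = 51.7 * 0.307138 = 15.879 kg*m^2

15.879 kg*m^2


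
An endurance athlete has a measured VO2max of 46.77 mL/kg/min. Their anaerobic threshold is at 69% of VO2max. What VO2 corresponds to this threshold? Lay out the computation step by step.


Anaerobic threshold VO2 = VO2max * 69%
= 46.77 * 0.69
= 32.27 mL/kg/min

32.27 mL/kg/min


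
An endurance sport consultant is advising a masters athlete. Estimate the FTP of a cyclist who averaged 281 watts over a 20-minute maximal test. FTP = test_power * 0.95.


FTP = 281 * 0.95 = 266.95 W

266.95 W


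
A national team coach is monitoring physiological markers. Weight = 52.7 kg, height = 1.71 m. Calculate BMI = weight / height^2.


height^2 = 1.71^2 = 2.9241
BMI = 52.7 / 2.9241 = 18.02 kg/m^2

18.02 kg/m^2


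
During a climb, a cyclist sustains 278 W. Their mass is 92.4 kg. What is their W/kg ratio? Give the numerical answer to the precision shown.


Power-to-weight = 278 W / 92.4 kg
= 3.009 W/kg

3.009 W/kg


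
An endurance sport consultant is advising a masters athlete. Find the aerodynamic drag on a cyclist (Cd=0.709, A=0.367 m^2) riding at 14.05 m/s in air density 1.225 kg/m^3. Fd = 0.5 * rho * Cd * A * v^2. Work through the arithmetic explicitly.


Fd = 0.5 * 1.225 * 0.709 * 0.367 * 14.05^2
= 0.5 * 1.225 * 0.709 * 0.367 * 197.4025
= 31.461 N

31.461 N


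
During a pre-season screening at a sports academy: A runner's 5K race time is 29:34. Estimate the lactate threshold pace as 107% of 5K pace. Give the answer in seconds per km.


Total race time = 29*60 + 34 = 1774 seconds
5K pace = 1774 / 5 = 354.8 sec/km
LT pace = 354.8 * 1.07 = 379.64 sec/km

379.64 s/km


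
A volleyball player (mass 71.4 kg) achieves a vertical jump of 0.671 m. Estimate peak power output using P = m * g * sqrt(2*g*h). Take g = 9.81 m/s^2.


2 * g * h = 2 * 9.81 * 0.671 = 13.16502
sqrt(13.16502) = 3.628363 m/s
P = 71.4 * 9.81 * 3.628363 = 2541.43 W

2541.43 W


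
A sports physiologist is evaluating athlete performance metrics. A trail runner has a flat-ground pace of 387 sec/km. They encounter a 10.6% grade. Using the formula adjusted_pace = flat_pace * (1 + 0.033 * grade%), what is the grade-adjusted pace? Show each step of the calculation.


Grade factor = 1 + 0.033 * 10.6 = 1.3498
Adjusted = 387 * 1.3498 = 522.37 sec/km

522.37 s/km


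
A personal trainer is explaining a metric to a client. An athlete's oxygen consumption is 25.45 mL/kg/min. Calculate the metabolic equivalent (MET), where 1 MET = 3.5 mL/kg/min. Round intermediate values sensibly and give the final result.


MET = VO2 / 3.5
= 25.45 / 3.5
= 7.27 METs

7.27 METs


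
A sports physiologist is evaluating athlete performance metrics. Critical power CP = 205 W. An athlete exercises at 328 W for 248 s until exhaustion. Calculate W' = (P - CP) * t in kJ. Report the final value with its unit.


P - CP = 328 - 205 = 123 W
W' = 123 * 248 = 30504 J
= 30504 / 1000 = 30.504 kJ

30.504 kJ


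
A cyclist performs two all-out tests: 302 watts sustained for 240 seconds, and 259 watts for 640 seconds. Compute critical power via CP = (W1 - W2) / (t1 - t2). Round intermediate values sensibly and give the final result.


W1 = P1 * t1 = 302 * 240 = 72480 J
W2 = P2 * t2 = 259 * 640 = 165760 J
CP = (72480 - 165760) / (240 - 640)
= 233.2 W

233.2 W


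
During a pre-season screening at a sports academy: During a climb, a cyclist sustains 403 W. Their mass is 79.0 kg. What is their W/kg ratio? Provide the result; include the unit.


Power-to-weight = 403 W / 79.0 kg
= 5.101 W/kg

5.101 W/kg


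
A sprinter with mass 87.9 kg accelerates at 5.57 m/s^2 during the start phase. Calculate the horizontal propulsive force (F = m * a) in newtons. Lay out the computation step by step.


F = m * a
= 87.9 * 5.57
= 489.6 N

489.6 N


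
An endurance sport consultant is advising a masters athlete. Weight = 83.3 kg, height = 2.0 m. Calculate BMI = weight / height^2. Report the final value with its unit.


height^2 = 2.0^2 = 4.0
BMI = 83.3 / 4.0 = 20.83 kg/m^2

20.83 kg/m^2


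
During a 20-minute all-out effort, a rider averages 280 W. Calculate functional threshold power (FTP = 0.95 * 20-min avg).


FTP = 0.95 * 280
= 266.0 W

266.0 W


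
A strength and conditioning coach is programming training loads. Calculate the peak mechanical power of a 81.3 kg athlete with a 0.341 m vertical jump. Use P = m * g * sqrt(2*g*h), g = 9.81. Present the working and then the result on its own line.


First, sqrt(2gh) = sqrt(2 * 9.81 * 0.341)
= sqrt(6.69042) = 2.586585 m/s
Power = 81.3 * 9.81 * 2.586585 = 2062.94 W

2062.94 W


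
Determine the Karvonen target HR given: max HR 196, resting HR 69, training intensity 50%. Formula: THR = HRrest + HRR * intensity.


HRR = HRmax - HRrest = 196 - 69 = 127
THR = 69 + 127 * 0.5
= 132.5 bpm

132.5 bpm


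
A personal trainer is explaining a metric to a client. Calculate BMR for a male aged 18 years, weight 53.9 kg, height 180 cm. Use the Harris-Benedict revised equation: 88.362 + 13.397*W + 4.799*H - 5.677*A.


Substituting values:
W term = 13.397 * 53.9 = 722.0983
H term = 4.799 * 180 = 863.82
A term = 5.677 * 18 = 102.186
BMR = 1572.09 kcal/day

1572.09 kcal/day


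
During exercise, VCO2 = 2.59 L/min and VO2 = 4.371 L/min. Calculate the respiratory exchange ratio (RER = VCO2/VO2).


RER = VCO2 / VO2
= 2.59 / 4.371
= 0.5925

0.5925


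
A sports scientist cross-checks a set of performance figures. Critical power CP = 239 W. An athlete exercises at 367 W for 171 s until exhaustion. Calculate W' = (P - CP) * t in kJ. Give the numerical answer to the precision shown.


P - CP = 367 - 239 = 128 W
W' = 128 * 171 = 21888 J
= 21888 / 1000 = 21.888 kJ

21.888 kJ


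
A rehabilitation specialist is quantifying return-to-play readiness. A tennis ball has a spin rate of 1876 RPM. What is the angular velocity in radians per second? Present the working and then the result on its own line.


Convert RPM to rad/s: multiply by 2*pi and divide by 60
omega = 1876 * 2 * pi / 60
= 196.454 rad/s

196.454 rad/s


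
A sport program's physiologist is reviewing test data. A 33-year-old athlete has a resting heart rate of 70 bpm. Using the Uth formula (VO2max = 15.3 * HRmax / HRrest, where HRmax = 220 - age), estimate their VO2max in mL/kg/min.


HRmax = 220 - 33 = 187 bpm
Ratio = HRmax / HRrest = 187 / 70 = 2.6714
VO2max = 15.3 * 2.6714 = 40.87 mL/kg/min

40.87 mL/kg/min


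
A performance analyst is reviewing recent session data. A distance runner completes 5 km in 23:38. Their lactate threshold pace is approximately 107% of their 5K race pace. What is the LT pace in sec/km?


Convert to seconds: 23 min 38 s = 1418 s
Pace per km = 1418 / 5 = 283.6 s/km
LT pace = 283.6 * 1.07 = 303.45 s/km

303.45 s/km


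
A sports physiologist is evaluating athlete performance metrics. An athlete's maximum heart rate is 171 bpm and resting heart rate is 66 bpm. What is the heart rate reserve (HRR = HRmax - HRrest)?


HRR = HRmax - HRrest
= 171 - 66
= 105 bpm

105 bpm


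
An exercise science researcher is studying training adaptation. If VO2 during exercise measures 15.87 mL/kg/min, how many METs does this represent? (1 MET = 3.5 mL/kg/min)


METs = VO2 / 3.5 = 15.87 / 3.5 = 4.53

4.53 METs


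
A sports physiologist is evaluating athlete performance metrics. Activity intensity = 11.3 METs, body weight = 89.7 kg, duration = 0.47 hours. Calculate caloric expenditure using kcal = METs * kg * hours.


kcal = 11.3 * 89.7 * 0.47
= 1013.61 * 0.47
= 476.4 kcal

476.4 kcal


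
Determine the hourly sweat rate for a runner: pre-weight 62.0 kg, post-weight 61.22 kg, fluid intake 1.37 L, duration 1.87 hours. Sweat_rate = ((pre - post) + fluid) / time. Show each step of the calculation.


Mass lost = 62.0 - 61.22 = 0.78 kg
Add fluid consumed: 0.78 + 1.37 = 2.15 L total sweat
Sweat rate = 2.15 / 1.87 = 1.15 L/h

1.15 L/h


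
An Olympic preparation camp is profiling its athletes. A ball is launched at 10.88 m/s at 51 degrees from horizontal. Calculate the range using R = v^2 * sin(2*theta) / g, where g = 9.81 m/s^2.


sin(2 * 51) = sin(102) = 0.978148
v^2 = 10.88^2 = 118.3744
R = 118.3744 * 0.978148 / 9.81
= 11.803 m

11.803 m


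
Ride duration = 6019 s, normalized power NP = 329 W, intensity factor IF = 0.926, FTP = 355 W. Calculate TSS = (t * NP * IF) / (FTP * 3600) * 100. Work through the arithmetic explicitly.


Numerator = 6019 * 329 * 0.926 = 1833712.426
Denominator = 355 * 3600 = 1278000
TSS = 1833712.426 / 1278000 * 100
= 143.48

143.48 TSS


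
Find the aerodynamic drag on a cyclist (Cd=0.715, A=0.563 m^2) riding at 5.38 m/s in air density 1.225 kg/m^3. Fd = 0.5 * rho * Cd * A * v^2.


Fd = 0.5 * 1.225 * 0.715 * 0.563 * 5.38^2
= 0.5 * 1.225 * 0.715 * 0.563 * 28.9444
= 7.136 N

7.136 N


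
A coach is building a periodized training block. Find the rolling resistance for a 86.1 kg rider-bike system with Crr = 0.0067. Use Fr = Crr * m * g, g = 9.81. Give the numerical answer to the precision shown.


m * g = 86.1 * 9.81 = 844.641 N
Fr = 0.0067 * 844.641 = 5.659 N

5.659 N


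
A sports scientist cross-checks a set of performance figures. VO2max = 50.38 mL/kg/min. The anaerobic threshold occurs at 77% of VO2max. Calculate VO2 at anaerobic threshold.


AT fraction = 77 / 100 = 0.77
AT VO2 = 50.38 * 0.77
= 38.79 mL/kg/min

38.79 mL/kg/min


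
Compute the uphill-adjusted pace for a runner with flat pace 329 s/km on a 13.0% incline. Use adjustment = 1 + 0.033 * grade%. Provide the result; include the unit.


Adjustment factor = 1 + 0.033 * 13.0 = 1.429
Grade-adjusted pace = 329 * 1.429 = 470.14 s/km

470.14 s/km


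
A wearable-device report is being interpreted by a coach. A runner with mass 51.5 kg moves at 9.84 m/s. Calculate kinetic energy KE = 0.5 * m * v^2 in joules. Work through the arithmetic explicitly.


v^2 = 9.84^2 = 96.8256
KE = 0.5 * 51.5 * 96.8256
= 2493.26 J

2493.26 J


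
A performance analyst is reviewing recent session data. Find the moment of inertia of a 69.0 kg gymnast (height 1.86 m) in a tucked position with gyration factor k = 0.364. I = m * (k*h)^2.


Radius of gyration = 0.364 * 1.86 = 0.67704 m
I = 69.0 * 0.67704^2
= 69.0 * 0.458383
= 31.628 kg*m^2

31.628 kg*m^2


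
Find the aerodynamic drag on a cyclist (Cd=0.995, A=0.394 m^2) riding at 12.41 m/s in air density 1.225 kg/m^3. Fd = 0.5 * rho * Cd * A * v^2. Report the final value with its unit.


Fd = 0.5 * 1.225 * 0.995 * 0.394 * 12.41^2
= 0.5 * 1.225 * 0.995 * 0.394 * 154.0081
= 36.98 N

36.98 N


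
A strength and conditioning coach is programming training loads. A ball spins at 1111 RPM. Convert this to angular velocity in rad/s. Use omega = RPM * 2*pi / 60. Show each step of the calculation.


omega = 1111 * 2 * pi / 60
= 1111 * 6.28318531 / 60
= 6980.619 / 60
= 116.344 rad/s

116.344 rad/s


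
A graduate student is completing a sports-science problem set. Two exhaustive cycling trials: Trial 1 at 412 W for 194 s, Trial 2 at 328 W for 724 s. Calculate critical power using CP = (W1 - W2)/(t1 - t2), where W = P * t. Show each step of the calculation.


W1 = 412 * 194 = 79928 J
W2 = 328 * 724 = 237472 J
CP = (79928 - 237472) / (194 - 724)
= -157544 / -530
= 297.25 W

297.25 W


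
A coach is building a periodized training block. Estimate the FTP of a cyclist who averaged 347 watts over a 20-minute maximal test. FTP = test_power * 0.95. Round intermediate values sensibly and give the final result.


FTP = 347 * 0.95 = 329.65 W

329.65 W


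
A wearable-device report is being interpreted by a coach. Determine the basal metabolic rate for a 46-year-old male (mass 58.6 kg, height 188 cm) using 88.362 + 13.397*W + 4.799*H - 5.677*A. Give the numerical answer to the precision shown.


BMR = 88.362 + 13.397*58.6 + 4.799*188 - 5.677*46
= 1514.5 kcal/day

1514.5 kcal/day


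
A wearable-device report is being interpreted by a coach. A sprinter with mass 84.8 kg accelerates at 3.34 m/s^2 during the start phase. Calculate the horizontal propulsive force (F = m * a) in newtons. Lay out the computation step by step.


F = m * a
= 84.8 * 3.34
= 283.23 N

283.23 N


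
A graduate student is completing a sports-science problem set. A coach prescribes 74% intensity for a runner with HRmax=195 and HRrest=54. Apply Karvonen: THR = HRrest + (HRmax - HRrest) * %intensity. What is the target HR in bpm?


Heart rate reserve = 195 - 54 = 141
Intensity fraction = 74 / 100 = 0.74
THR = 54 + 141 * 0.74 = 158.34 bpm

158.34 bpm


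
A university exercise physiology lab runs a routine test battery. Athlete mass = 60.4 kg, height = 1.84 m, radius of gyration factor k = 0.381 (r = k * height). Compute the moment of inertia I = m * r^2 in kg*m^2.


r = k * height = 0.381 * 1.84 = 0.70104 m
r^2 = 0.70104^2 = 0.491457
I = 60.4 * 0.491457 = 29.684 kg*m^2

29.684 kg*m^2


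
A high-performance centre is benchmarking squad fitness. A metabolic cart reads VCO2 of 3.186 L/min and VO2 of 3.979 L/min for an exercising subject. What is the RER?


RER = VCO2 / VO2 = 3.186 / 3.979 = 0.8007

0.8007


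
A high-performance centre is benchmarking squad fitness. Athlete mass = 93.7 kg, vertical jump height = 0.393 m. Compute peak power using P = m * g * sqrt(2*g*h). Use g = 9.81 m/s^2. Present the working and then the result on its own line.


sqrt(2 * 9.81 * 0.393) = sqrt(7.71066) = 2.776808 m/s
P = 93.7 * 9.81 * 2.776808
= 2552.43 W

2552.43 W


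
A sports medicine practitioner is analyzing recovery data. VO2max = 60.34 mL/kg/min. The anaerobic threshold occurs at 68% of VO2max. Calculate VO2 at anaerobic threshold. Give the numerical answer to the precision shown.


AT fraction = 68 / 100 = 0.68
AT VO2 = 60.34 * 0.68
= 41.03 mL/kg/min

41.03 mL/kg/min


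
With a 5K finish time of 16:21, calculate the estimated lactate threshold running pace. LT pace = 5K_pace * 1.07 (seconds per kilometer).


Race duration = 981 s for 5 km
Average pace = 981 / 5 = 196.2 s/km
LT pace = 196.2 * 1.07
= 209.93 s/km

209.93 s/km


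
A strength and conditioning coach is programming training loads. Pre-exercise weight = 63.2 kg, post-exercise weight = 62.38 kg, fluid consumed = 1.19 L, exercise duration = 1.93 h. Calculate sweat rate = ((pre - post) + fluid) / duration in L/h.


Weight loss = 63.2 - 62.38 = 0.82 kg (approx L)
Total sweat = 0.82 + 1.19 = 2.01 L
Sweat rate = 2.01 / 1.93 = 1.041 L/h

1.041 L/h


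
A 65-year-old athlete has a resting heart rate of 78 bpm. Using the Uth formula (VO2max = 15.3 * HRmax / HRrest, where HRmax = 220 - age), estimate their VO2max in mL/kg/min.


HRmax = 220 - 65 = 155 bpm
Ratio = HRmax / HRrest = 155 / 78 = 1.9872
VO2max = 15.3 * 1.9872 = 30.4 mL/kg/min

30.4 mL/kg/min


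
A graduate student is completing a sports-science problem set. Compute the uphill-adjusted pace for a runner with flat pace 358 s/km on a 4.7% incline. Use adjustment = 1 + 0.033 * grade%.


Adjustment factor = 1 + 0.033 * 4.7 = 1.1551
Grade-adjusted pace = 358 * 1.1551 = 413.53 s/km

413.53 s/km


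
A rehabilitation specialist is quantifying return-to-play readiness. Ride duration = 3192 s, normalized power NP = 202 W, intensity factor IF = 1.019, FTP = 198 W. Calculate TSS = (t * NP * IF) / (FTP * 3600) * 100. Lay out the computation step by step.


Numerator = 3192 * 202 * 1.019 = 657034.896
Denominator = 198 * 3600 = 712800
TSS = 657034.896 / 712800 * 100
= 92.18

92.18 TSS


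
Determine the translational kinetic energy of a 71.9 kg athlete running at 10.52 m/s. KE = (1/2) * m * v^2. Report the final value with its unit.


KE = 0.5 * m * v^2
= 0.5 * 71.9 * 10.52^2
= 0.5 * 71.9 * 110.6704
= 3978.6 J

3978.6 J


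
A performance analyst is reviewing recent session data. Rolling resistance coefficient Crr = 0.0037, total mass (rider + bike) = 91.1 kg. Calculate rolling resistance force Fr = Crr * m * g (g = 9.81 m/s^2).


Fr = Crr * m * g
= 0.0037 * 91.1 * 9.81
= 3.307 N

3.307 N


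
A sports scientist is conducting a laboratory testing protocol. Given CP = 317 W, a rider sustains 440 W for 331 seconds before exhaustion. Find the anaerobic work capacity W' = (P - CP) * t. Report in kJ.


Excess power = 440 - 317 = 123 W
Work above CP = 123 * 331 = 40713 J
W' = 40.713 kJ

40.713 kJ


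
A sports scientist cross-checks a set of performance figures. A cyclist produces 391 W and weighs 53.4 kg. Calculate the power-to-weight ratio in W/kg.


P/W = power / mass
= 391 / 53.4
= 7.322 W/kg

7.322 W/kg


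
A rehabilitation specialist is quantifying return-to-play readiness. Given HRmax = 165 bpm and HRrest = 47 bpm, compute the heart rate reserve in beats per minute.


Heart rate reserve = maximum HR minus resting HR
HRR = 165 - 47 = 118 bpm

118 bpm


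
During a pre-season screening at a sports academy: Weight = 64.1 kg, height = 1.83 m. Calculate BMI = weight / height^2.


height^2 = 1.83^2 = 3.3489
BMI = 64.1 / 3.3489 = 19.14 kg/m^2

19.14 kg/m^2


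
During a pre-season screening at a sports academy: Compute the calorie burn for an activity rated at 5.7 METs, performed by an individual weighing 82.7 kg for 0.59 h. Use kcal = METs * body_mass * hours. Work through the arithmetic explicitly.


Product of METs and mass = 5.7 * 82.7 = 471.39
Total kcal = 471.39 * 0.59 = 278.12 kcal

278.12 kcal


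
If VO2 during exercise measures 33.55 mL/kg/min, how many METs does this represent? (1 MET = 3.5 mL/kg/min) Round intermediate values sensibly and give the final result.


METs = VO2 / 3.5 = 33.55 / 3.5 = 9.59

9.59 METs


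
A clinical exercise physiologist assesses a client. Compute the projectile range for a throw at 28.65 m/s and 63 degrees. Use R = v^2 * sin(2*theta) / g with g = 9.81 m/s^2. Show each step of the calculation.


Two times the angle = 126 degrees
sin(126) = 0.809017
R = 820.8225 * 0.809017 / 9.81 = 67.692 m

67.692 m


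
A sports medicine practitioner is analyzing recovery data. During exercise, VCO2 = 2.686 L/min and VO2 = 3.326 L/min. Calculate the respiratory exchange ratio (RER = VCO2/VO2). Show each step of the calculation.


RER = VCO2 / VO2
= 2.686 / 3.326
= 0.8076

0.8076


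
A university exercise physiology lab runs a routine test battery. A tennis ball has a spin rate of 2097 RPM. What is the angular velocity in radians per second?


Convert RPM to rad/s: multiply by 2*pi and divide by 60
omega = 2097 * 2 * pi / 60
= 219.597 rad/s

219.597 rad/s


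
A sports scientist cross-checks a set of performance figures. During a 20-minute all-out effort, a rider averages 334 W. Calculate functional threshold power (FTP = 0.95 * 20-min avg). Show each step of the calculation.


FTP = 0.95 * 334
= 317.3 W

317.3 W


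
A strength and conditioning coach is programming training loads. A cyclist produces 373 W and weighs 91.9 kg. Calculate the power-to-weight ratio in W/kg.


P/W = power / mass
= 373 / 91.9
= 4.059 W/kg

4.059 W/kg


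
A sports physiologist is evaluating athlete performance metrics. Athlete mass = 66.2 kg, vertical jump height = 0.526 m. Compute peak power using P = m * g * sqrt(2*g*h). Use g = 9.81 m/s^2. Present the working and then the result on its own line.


sqrt(2 * 9.81 * 0.526) = sqrt(10.32012) = 3.212494 m/s
P = 66.2 * 9.81 * 3.212494
= 2086.26 W

2086.26 W


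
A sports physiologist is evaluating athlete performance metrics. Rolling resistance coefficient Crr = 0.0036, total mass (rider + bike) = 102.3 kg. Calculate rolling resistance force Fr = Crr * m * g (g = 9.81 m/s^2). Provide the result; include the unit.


Fr = Crr * m * g
= 0.0036 * 102.3 * 9.81
= 3.613 N

3.613 N


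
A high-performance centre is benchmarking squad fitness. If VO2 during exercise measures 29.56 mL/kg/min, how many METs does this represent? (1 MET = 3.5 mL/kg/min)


METs = VO2 / 3.5 = 29.56 / 3.5 = 8.45

8.45 METs


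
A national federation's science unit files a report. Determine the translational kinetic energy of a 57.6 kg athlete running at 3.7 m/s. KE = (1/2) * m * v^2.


KE = 0.5 * m * v^2
= 0.5 * 57.6 * 3.7^2
= 0.5 * 57.6 * 13.69
= 394.27 J

394.27 J


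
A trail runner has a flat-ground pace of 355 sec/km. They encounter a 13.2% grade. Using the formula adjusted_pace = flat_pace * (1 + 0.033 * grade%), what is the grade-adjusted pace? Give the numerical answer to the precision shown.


Grade factor = 1 + 0.033 * 13.2 = 1.4356
Adjusted = 355 * 1.4356 = 509.64 sec/km

509.64 s/km


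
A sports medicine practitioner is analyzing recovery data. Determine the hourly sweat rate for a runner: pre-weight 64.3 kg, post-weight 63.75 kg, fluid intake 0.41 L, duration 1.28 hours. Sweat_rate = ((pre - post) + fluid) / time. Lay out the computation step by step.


Mass lost = 64.3 - 63.75 = 0.55 kg
Add fluid consumed: 0.55 + 0.41 = 0.96 L total sweat
Sweat rate = 0.96 / 1.28 = 0.75 L/h

0.75 L/h


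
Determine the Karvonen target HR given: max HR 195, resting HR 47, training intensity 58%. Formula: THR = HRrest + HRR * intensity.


HRR = HRmax - HRrest = 195 - 47 = 148
THR = 47 + 148 * 0.58
= 132.84 bpm

132.84 bpm


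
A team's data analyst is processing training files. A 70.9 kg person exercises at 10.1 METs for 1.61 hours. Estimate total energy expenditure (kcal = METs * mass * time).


Energy = METs * mass(kg) * time(h)
= 10.1 * 70.9 * 1.61
= 1152.9 kcal

1152.9 kcal


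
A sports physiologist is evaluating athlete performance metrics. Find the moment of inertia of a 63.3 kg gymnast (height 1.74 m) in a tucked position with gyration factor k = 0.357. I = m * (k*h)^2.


Radius of gyration = 0.357 * 1.74 = 0.62118 m
I = 63.3 * 0.62118^2
= 63.3 * 0.385865
= 24.425 kg*m^2

24.425 kg*m^2


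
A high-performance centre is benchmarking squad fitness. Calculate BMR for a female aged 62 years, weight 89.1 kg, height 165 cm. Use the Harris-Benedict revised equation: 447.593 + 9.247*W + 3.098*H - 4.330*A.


Substituting values:
W term = 9.247 * 89.1 = 823.9077
H term = 3.098 * 165 = 511.17
A term = 4.330 * 62 = 268.46
BMR = 1514.21 kcal/day

1514.21 kcal/day


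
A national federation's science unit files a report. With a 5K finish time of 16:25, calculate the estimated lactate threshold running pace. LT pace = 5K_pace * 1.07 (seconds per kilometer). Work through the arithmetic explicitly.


Race duration = 985 s for 5 km
Average pace = 985 / 5 = 197.0 s/km
LT pace = 197.0 * 1.07
= 210.79 s/km

210.79 s/km


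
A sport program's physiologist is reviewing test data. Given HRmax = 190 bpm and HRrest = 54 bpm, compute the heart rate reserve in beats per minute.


Heart rate reserve = maximum HR minus resting HR
HRR = 190 - 54 = 136 bpm

136 bpm


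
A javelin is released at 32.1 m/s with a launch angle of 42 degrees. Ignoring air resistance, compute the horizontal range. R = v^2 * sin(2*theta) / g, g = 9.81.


Launch speed squared = 1030.41
sin(2 * 42 deg) = 0.994522
Range = 1030.41 * 0.994522 / 9.81
= 104.461 m

104.461 m


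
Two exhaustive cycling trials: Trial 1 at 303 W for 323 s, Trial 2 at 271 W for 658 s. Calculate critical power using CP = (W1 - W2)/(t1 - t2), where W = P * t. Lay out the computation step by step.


W1 = 303 * 323 = 97869 J
W2 = 271 * 658 = 178318 J
CP = (97869 - 178318) / (323 - 658)
= -80449 / -335
= 240.15 W

240.15 W


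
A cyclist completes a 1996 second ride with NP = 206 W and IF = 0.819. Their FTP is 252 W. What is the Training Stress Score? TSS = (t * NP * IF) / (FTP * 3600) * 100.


t * NP * IF = 1996 * 206 * 0.819 = 336753.144
FTP * 3600 = 907200
TSS = (336753.144 / 907200) * 100 = 37.12

37.12 TSS


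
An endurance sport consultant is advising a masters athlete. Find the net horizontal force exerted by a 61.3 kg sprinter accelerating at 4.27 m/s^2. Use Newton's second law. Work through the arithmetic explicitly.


Newton's second law: F = m * a
F = 61.3 * 4.27 = 261.75 N

261.75 N


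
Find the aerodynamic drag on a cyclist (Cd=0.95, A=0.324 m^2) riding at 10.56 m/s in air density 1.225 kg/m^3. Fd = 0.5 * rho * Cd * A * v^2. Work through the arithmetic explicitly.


Fd = 0.5 * 1.225 * 0.95 * 0.324 * 10.56^2
= 0.5 * 1.225 * 0.95 * 0.324 * 111.5136
= 21.023 N

21.023 N


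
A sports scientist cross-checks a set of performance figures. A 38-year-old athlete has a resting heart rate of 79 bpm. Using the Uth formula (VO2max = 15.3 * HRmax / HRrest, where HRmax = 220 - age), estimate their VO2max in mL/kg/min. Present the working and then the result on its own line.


HRmax = 220 - 38 = 182 bpm
Ratio = HRmax / HRrest = 182 / 79 = 2.3038
VO2max = 15.3 * 2.3038 = 35.25 mL/kg/min

35.25 mL/kg/min


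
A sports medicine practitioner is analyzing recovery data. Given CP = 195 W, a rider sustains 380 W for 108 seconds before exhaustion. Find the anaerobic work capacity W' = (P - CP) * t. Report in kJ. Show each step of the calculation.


Excess power = 380 - 195 = 185 W
Work above CP = 185 * 108 = 19980 J
W' = 19.98 kJ

19.98 kJ


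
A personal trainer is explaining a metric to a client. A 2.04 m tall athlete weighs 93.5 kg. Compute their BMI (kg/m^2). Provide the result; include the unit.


height^2 = 4.1616 m^2
BMI = 93.5 / 4.1616 = 22.47 kg/m^2

22.47 kg/m^2


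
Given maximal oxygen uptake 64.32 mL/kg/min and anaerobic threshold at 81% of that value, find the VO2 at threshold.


Percentage as decimal = 0.81
VO2 at AT = 64.32 * 0.81 = 52.1 mL/kg/min

52.1 mL/kg/min


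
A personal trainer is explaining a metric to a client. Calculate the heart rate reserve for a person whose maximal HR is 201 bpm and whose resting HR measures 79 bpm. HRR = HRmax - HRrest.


HRmax = 201 bpm
HRrest = 79 bpm
HRR = 201 - 79 = 122 bpm

122 bpm


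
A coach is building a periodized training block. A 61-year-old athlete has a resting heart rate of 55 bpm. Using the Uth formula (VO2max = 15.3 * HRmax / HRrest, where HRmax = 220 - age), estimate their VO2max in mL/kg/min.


HRmax = 220 - 61 = 159 bpm
Ratio = HRmax / HRrest = 159 / 55 = 2.8909
VO2max = 15.3 * 2.8909 = 44.23 mL/kg/min

44.23 mL/kg/min


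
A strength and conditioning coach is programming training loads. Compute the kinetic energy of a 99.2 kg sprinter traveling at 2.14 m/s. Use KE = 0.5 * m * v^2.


Velocity squared = 4.5796
KE = 0.5 * 99.2 * 4.5796 = 227.15 J

227.15 J


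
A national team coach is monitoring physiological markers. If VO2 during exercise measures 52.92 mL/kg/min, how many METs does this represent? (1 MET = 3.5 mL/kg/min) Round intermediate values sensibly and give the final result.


METs = VO2 / 3.5 = 52.92 / 3.5 = 15.12

15.12 METs


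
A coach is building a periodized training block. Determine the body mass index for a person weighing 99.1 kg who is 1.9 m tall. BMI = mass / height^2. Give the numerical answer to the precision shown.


BMI = mass / height^2
= 99.1 / 1.9^2
= 99.1 / 3.61
= 27.45 kg/m^2

27.45 kg/m^2


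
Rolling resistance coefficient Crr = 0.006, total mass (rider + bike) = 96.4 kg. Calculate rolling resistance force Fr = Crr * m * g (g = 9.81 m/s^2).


Fr = Crr * m * g
= 0.006 * 96.4 * 9.81
= 5.674 N

5.674 N


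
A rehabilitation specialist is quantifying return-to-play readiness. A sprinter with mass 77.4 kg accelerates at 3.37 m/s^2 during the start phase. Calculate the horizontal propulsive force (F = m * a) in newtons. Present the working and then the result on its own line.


F = m * a
= 77.4 * 3.37
= 260.84 N

260.84 N


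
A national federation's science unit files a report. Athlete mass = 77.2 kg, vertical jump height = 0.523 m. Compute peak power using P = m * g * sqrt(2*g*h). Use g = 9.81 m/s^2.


sqrt(2 * 9.81 * 0.523) = sqrt(10.26126) = 3.20332 m/s
P = 77.2 * 9.81 * 3.20332
= 2425.98 W

2425.98 W


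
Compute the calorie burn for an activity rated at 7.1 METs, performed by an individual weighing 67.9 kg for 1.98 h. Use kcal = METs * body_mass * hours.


Product of METs and mass = 7.1 * 67.9 = 482.09
Total kcal = 482.09 * 1.98 = 954.54 kcal

954.54 kcal


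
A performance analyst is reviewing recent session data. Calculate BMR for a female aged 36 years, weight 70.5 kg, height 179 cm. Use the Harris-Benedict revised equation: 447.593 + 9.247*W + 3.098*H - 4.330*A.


Substituting values:
W term = 9.247 * 70.5 = 651.9135
H term = 3.098 * 179 = 554.542
A term = 4.330 * 36 = 155.88
BMR = 1498.17 kcal/day

1498.17 kcal/day


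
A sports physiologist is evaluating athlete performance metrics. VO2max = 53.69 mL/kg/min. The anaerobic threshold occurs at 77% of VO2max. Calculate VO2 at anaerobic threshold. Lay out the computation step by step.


AT fraction = 77 / 100 = 0.77
AT VO2 = 53.69 * 0.77
= 41.34 mL/kg/min

41.34 mL/kg/min


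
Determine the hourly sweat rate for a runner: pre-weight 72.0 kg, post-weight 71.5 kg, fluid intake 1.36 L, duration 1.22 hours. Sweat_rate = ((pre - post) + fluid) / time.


Mass lost = 72.0 - 71.5 = 0.5 kg
Add fluid consumed: 0.5 + 1.36 = 1.86 L total sweat
Sweat rate = 1.86 / 1.22 = 1.525 L/h

1.525 L/h


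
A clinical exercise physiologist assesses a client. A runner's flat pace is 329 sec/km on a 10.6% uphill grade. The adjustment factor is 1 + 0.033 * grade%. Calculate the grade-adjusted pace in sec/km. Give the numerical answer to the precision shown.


Factor = 1 + 0.033 * 10.6 = 1.3498
Adjusted pace = 329 * 1.3498
= 444.08 sec/km

444.08 s/km


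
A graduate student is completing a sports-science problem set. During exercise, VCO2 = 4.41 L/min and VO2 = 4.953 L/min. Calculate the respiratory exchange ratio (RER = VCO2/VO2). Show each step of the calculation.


RER = VCO2 / VO2
= 4.41 / 4.953
= 0.8904

0.8904


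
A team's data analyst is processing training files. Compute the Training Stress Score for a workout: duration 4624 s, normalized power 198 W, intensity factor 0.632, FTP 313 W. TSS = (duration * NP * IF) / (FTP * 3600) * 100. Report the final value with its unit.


Product = 4624 * 198 * 0.632 = 578628.864
Base = 313 * 3600 = 1126800
TSS = 578628.864 / 1126800 * 100 = 51.35

51.35 TSS


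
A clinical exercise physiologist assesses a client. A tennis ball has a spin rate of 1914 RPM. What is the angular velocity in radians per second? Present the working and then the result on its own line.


Convert RPM to rad/s: multiply by 2*pi and divide by 60
omega = 1914 * 2 * pi / 60
= 200.434 rad/s

200.434 rad/s


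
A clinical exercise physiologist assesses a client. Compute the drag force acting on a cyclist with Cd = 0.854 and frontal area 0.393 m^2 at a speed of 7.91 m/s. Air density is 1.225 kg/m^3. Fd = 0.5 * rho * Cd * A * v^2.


Step 1: v^2 = 62.5681
Step 2: Fd = 0.5 * 1.225 * 0.854 * 0.393 * 62.5681
= 12.862 N

12.862 N


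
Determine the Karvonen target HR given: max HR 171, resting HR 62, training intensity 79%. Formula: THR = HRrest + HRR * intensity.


HRR = HRmax - HRrest = 171 - 62 = 109
THR = 62 + 109 * 0.79
= 148.11 bpm

148.11 bpm


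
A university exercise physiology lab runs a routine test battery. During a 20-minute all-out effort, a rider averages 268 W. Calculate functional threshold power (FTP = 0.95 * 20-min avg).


FTP = 0.95 * 268
= 254.6 W

254.6 W


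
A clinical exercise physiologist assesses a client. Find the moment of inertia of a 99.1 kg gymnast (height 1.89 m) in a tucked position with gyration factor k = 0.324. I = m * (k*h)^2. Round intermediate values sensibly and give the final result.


Radius of gyration = 0.324 * 1.89 = 0.61236 m
I = 99.1 * 0.61236^2
= 99.1 * 0.374985
= 37.161 kg*m^2

37.161 kg*m^2


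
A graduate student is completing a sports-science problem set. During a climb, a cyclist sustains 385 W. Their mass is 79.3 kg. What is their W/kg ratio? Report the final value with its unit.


Power-to-weight = 385 W / 79.3 kg
= 4.855 W/kg

4.855 W/kg


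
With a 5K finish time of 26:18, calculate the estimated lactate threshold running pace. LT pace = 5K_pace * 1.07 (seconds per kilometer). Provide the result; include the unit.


Race duration = 1578 s for 5 km
Average pace = 1578 / 5 = 315.6 s/km
LT pace = 315.6 * 1.07
= 337.69 s/km

337.69 s/km


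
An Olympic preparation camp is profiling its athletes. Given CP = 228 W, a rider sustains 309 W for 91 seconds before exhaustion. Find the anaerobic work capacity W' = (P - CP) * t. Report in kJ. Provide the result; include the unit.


Excess power = 309 - 228 = 81 W
Work above CP = 81 * 91 = 7371 J
W' = 7.371 kJ

7.371 kJ


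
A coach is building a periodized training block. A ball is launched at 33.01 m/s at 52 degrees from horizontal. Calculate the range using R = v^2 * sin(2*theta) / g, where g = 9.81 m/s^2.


sin(2 * 52) = sin(104) = 0.970296
v^2 = 33.01^2 = 1089.6601
R = 1089.6601 * 0.970296 / 9.81
= 107.777 m

107.777 m


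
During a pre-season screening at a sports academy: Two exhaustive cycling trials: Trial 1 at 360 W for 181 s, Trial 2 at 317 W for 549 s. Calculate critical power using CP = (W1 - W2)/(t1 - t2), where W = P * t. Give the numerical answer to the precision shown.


W1 = 360 * 181 = 65160 J
W2 = 317 * 549 = 174033 J
CP = (65160 - 174033) / (181 - 549)
= -108873 / -368
= 295.85 W

295.85 W
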